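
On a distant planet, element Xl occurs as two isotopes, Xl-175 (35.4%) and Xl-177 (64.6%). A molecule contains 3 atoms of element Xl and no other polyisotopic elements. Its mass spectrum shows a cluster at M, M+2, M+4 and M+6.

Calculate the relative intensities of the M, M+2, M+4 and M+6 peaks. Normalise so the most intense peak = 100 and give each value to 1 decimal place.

10.0 : 54.8 : 100.0 : 60.8

Expanding (0.354 + 0.646)^3:
P(M) = 0.354^3 = 0.044362
P(M+2) = 3 × 0.354^2 × 0.646^1 = 0.242862
P(M+4) = 3 × 0.354^1 × 0.646^2 = 0.443190
P(M+6) = 0.646^3 = 0.269586
The M+4 peak is largest (0.443190); scaling to 100 gives 10.0 : 54.8 : 100.0 : 60.8.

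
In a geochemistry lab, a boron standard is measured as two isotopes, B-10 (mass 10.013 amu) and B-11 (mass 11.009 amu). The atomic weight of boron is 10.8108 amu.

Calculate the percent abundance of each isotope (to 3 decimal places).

B-10: 19.900%, B-11: 80.100%

Let x be the fractional abundance of B-10; then B-11 has abundance 1 − x.
10.013·x + 11.009·(1 − x) = 10.8108
(10.013 − 11.009)·x = 10.8108 − 11.009
x = -0.1982 / -0.996 = 0.19900 → 19.900% B-10, 80.100% B-11.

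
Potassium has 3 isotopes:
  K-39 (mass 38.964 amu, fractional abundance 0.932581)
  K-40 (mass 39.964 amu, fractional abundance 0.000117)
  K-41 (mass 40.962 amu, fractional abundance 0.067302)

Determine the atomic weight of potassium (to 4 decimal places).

39.0986 amu

Ar = Σ fᵢ·mᵢ = 0.932581 × 38.964 + 0.000117 × 39.964 + 0.067302 × 40.962
= 36.33709 + 0.00468 + 2.75682 = 39.09859 amu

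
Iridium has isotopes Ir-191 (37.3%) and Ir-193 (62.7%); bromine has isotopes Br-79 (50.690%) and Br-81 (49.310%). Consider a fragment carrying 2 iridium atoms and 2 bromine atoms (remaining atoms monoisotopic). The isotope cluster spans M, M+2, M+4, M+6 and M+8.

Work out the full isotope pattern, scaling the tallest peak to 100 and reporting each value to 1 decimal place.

9.7 : 51.5 : 100.0 : 84.2 : 25.9

Iridium pattern (n=2): 0.139129 : 0.467742 : 0.393129
Bromine pattern (n=2): 0.25694761 : 0.49990478 : 0.24314761
Convolve the two distributions (both contribute in 2-u steps):
  M: 0.139129×0.25694761 = 0.035749
  M+2: 0.139129×0.49990478 + 0.467742×0.25694761 = 0.189736
  M+4: 0.139129×0.24314761 + 0.467742×0.49990478 + 0.393129×0.25694761 = 0.368669
  M+6: 0.467742×0.24314761 + 0.393129×0.49990478 = 0.310257
  M+8: 0.393129×0.24314761 = 0.095588
Scale to base peak (0.368669) = 100: 9.7 : 51.5 : 100.0 : 84.2 : 25.9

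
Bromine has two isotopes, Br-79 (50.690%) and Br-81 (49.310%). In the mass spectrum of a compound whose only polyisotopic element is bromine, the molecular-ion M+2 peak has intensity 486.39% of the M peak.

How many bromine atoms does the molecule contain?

For n independent Br atoms, I(M+2)/I(M) = n · (abundance Br-81) / (abundance Br-79) = n · 0.49310/0.50690.
n = 4.8639 × 0.50690/0.49310 = 5.00 ≈ 5

5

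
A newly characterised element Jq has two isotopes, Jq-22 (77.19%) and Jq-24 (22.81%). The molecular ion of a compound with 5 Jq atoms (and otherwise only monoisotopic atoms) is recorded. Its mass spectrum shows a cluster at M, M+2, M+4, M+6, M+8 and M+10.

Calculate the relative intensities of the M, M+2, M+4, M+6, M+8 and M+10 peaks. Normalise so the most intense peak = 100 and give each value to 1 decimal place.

67.7 : 100.0 : 59.1 : 17.5 : 2.6 : 0.2

Expanding (0.7719 + 0.2281)^5:
P(M) = 0.7719^5 = 0.274034
P(M+2) = 5 × 0.7719^4 × 0.2281^1 = 0.404892
P(M+4) = 10 × 0.7719^3 × 0.2281^2 = 0.239295
P(M+6) = 10 × 0.7719^2 × 0.2281^3 = 0.070713
P(M+8) = 5 × 0.7719^1 × 0.2281^4 = 0.010448
P(M+10) = 0.2281^5 = 0.000617
The M+2 peak is largest (0.404892); scaling to 100 gives 67.7 : 100.0 : 59.1 : 17.5 : 2.6 : 0.2.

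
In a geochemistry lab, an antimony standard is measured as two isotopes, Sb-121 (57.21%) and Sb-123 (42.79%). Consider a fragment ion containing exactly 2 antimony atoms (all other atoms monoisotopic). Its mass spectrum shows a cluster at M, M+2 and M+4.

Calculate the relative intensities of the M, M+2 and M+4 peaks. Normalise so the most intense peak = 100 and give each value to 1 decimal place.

66.8 : 100.0 : 37.4

Each Sb atom is independently Sb-121 (p = 0.5721) or Sb-123 (q = 0.4279); the cluster is the binomial expansion (p + q)^2.
P(M) = 0.5721^2 = 0.327298
P(M+2) = 2 × 0.5721^1 × 0.4279^1 = 0.489603
P(M+4) = 0.4279^2 = 0.183098
The M+2 peak is largest (0.489603); scaling to 100 gives 66.8 : 100.0 : 37.4.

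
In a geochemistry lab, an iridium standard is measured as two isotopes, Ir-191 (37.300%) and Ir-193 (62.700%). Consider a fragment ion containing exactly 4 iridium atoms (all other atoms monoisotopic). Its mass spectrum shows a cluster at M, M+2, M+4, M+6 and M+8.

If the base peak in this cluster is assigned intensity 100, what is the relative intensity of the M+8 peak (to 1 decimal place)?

42.0

Binomial terms of (0.37300 + 0.62700)^4: M 0.0194, M+2 0.1302, M+4 0.3282, M+6 0.3678, M+8 0.1546 → M+6 is the base peak.
P(M+6) = C(4,3) × 0.37300^1 × 0.62700^3 = 4 × 0.3730 × 0.24649188 = 0.367766 (base)
P(M+8) = C(4,4) × 0.37300^0 × 0.62700^4 = 1 × 1.0000 × 0.15455041 = 0.154550
Relative intensity = 0.154550 / 0.367766 × 100 = 42.0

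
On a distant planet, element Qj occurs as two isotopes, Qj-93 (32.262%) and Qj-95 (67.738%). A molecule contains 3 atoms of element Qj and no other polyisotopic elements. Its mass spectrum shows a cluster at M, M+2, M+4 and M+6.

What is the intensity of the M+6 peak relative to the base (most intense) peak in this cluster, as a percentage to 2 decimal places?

69.99%

(0.32262 + 0.67738)^3 gives M 0.0336, M+2 0.2115, M+4 0.4441, M+6 0.3108; the largest is M+4.
P(M+4) = C(3,2) × 0.32262^1 × 0.67738^2 = 3 × 0.32262 × 0.45884366 = 0.444096 (base)
P(M+6) = C(3,3) × 0.32262^0 × 0.67738^3 = 1 × 1.0000 × 0.31081152 = 0.310812
Relative intensity = 0.310812 / 0.444096 × 100 = 69.99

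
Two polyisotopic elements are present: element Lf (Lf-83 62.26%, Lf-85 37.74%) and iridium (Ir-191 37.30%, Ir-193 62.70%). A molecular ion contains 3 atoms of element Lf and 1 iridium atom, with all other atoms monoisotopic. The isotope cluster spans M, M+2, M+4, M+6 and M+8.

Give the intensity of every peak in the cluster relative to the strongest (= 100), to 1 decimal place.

24.0 : 84.1 : 100.0 : 49.9 : 9.0

Element Lf pattern (n=3): 0.24133891 : 0.43887555 : 0.26603217 : 0.05375337
Iridium pattern (n=1): 0.3730 : 0.6270
Convolve the two distributions (both contribute in 2-u steps):
  M: 0.24133891×0.3730 = 0.090019
  M+2: 0.24133891×0.6270 + 0.43887555×0.3730 = 0.315020
  M+4: 0.43887555×0.6270 + 0.26603217×0.3730 = 0.374405
  M+6: 0.26603217×0.6270 + 0.05375337×0.3730 = 0.186852
  M+8: 0.05375337×0.6270 = 0.033703
Scale to base peak (0.374405) = 100: 24.0 : 84.1 : 100.0 : 49.9 : 9.0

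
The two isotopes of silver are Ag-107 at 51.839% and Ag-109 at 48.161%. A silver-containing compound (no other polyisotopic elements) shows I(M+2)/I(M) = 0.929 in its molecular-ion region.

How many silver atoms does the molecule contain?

1

The M+2/M ratio from n Ag atoms is n · q/p = n · 0.48161/0.51839.
n = 0.929 × 0.51839/0.48161 = 1.00 ≈ 1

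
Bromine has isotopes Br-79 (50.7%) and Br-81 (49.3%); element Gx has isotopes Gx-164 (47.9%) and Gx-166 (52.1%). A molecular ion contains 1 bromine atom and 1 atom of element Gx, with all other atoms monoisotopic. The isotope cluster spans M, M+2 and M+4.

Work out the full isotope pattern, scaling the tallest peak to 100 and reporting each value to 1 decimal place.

Bromine pattern (n=1): 0.5070 : 0.4930
Element Gx pattern (n=1): 0.4790 : 0.5210
Convolve the two distributions (both contribute in 2-u steps):
  M: 0.5070×0.4790 = 0.242853
  M+2: 0.5070×0.5210 + 0.4930×0.4790 = 0.500294
  M+4: 0.4930×0.5210 = 0.256853
Scale to base peak (0.500294) = 100: 48.5 : 100.0 : 51.3

48.5 : 100.0 : 51.3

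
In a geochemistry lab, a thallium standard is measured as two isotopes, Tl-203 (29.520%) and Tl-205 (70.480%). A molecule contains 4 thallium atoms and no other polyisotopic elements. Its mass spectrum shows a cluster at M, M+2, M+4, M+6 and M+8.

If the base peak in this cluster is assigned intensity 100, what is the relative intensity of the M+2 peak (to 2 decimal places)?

17.54

Term probabilities: M 0.0076, M+2 0.0725, M+4 0.2597, M+6 0.4134, M+8 0.2468. Base peak = M+6.
P(M+6) = C(4,3) × 0.29520^1 × 0.70480^3 = 4 × 0.2952 × 0.35010449 = 0.413403 (base)
P(M+2) = C(4,1) × 0.29520^3 × 0.70480^1 = 4 × 0.02572463 × 0.7048 = 0.072523
Relative intensity = 0.072523 / 0.413403 × 100 = 17.54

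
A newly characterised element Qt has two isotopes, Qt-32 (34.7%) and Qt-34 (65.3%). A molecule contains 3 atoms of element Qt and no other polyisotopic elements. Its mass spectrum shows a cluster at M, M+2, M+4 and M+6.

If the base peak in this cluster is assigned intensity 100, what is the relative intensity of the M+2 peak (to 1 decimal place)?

53.1

Binomial terms of (0.347 + 0.653)^3: M 0.0418, M+2 0.2359, M+4 0.4439, M+6 0.2784 → M+4 is the base peak.
P(M+4) = C(3,2) × 0.347^1 × 0.653^2 = 3 × 0.3470 × 0.426409 = 0.443892 (base)
P(M+2) = C(3,1) × 0.347^2 × 0.653^1 = 3 × 0.120409 × 0.6530 = 0.235881
Relative intensity = 0.235881 / 0.443892 × 100 = 53.1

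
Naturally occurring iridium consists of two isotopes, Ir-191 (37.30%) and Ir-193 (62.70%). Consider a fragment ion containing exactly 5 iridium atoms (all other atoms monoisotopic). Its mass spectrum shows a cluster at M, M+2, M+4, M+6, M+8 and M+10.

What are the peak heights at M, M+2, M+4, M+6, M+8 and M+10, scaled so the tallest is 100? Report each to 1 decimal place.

The 5 Ir atoms are independent, so intensities follow the terms of (0.3730 + 0.6270)^5.
P(M) = 0.3730^5 = 0.007220
P(M+2) = 5 × 0.3730^4 × 0.6270^1 = 0.060684
P(M+4) = 10 × 0.3730^3 × 0.6270^2 = 0.204015
P(M+6) = 10 × 0.3730^2 × 0.6270^3 = 0.342942
P(M+8) = 5 × 0.3730^1 × 0.6270^4 = 0.288237
P(M+10) = 0.6270^5 = 0.096903
The M+6 peak is largest (0.342942); scaling to 100 gives 2.1 : 17.7 : 59.5 : 100.0 : 84.0 : 28.3.

2.1 : 17.7 : 59.5 : 100.0 : 84.0 : 28.3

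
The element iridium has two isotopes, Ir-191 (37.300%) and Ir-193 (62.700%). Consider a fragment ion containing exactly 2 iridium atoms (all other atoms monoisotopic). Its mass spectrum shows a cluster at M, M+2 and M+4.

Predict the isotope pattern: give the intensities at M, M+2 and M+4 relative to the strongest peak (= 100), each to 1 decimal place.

Expanding (0.37300 + 0.62700)^2:
P(M) = 0.37300^2 = 0.139129
P(M+2) = 2 × 0.37300^1 × 0.62700^1 = 0.467742
P(M+4) = 0.62700^2 = 0.393129
The M+2 peak is largest (0.467742); scaling to 100 gives 29.7 : 100.0 : 84.0.

29.7 : 100.0 : 84.0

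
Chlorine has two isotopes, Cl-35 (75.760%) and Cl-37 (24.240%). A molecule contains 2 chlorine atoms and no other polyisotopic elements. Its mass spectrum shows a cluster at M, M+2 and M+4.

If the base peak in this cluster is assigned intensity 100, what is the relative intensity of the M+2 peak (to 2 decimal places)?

63.99

(0.75760 + 0.24240)^2 gives M 0.5740, M+2 0.3673, M+4 0.0588; the largest is M.
P(M) = C(2,0) × 0.75760^2 × 0.24240^0 = 1 × 0.57395776 × 1.0000 = 0.573958 (base)
P(M+2) = C(2,1) × 0.75760^1 × 0.24240^1 = 2 × 0.7576 × 0.2424 = 0.367284
Relative intensity = 0.367284 / 0.573958 × 100 = 63.99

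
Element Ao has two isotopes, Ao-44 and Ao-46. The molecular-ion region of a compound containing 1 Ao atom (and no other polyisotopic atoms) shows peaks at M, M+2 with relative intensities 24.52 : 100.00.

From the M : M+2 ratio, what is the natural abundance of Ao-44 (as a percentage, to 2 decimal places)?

Write p for the Ao-44 fraction. I(M+2)/I(M) = [C(1,1)·p^0·(1−p)] / p^1 = 1·(1−p)/p = 100.00/24.52 = 4.0783
(1−p)/p = 4.0783/1 = 4.0783  ⇒  p = 1/(1 + 4.0783) = 0.1969
Ao-44: 19.69%, Ao-46: 80.31%.

19.69%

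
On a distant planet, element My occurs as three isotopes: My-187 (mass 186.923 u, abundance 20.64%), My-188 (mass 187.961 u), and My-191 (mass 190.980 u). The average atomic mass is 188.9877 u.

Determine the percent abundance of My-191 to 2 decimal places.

41.10%

The remaining 79.36% is split between My-188 (fraction x) and My-191 (fraction 0.7936 − x).
Substituting: 187.961x + 190.980(0.7936 − x) = 150.4067928
(187.961 − 190.980)x = -1.1549352  ⇒  x = 0.38256, y = 0.41104
My-188: 38.26%, My-191: 41.10%.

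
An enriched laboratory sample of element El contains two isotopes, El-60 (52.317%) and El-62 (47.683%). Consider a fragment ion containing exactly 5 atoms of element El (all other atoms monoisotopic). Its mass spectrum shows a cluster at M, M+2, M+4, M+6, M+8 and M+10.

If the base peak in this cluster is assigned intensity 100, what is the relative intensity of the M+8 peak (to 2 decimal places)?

Binomial terms of (0.52317 + 0.47683)^5: M 0.0392, M+2 0.1786, M+4 0.3256, M+6 0.2967, M+8 0.1352, M+10 0.0247 → M+4 is the base peak.
P(M+4) = C(5,2) × 0.52317^3 × 0.47683^2 = 10 × 0.14319521 × 0.22736685 = 0.325578 (base)
P(M+8) = C(5,4) × 0.52317^1 × 0.47683^4 = 5 × 0.52317 × 0.05169568 = 0.135228
Relative intensity = 0.135228 / 0.325578 × 100 = 41.53

41.53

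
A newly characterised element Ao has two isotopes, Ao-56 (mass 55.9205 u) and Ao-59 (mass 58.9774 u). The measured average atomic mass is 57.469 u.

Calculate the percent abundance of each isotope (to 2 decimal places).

Ao-56: 49.34%, Ao-59: 50.66%

Writing the weighted mean with unknown fraction x of Ao-56:
55.9205·x + 58.9774·(1 − x) = 57.469
(55.9205 − 58.9774)·x = 57.469 − 58.9774
x = -1.5084 / -3.0569 = 0.49344 → 49.34% Ao-56, 50.66% Ao-59.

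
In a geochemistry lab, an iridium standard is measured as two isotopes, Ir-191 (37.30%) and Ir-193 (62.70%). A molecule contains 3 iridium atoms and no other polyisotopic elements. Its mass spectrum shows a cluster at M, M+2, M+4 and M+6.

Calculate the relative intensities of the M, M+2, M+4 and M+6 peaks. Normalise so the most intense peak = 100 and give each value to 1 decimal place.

11.8 : 59.5 : 100.0 : 56.0

Expanding (0.3730 + 0.6270)^3:
P(M) = 0.3730^3 = 0.051895
P(M+2) = 3 × 0.3730^2 × 0.6270^1 = 0.261702
P(M+4) = 3 × 0.3730^1 × 0.6270^2 = 0.439911
P(M+6) = 0.6270^3 = 0.246492
The M+4 peak is largest (0.439911); scaling to 100 gives 11.8 : 59.5 : 100.0 : 56.0.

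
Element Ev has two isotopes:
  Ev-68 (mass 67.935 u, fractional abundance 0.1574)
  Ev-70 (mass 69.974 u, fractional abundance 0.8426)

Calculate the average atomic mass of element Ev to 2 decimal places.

69.65 u

Ar = Σ fᵢ·mᵢ = 0.1574 × 67.935 + 0.8426 × 69.974
= 10.6930 + 58.9601 = 69.6531 u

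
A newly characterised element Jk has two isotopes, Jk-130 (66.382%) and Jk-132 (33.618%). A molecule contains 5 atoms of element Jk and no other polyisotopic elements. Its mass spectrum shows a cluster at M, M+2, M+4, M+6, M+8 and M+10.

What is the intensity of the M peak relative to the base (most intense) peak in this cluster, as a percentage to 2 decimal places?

38.99%

Term probabilities: M 0.1289, M+2 0.3264, M+4 0.3306, M+6 0.1674, M+8 0.0424, M+10 0.0043. Base peak = M+4.
P(M+4) = C(5,2) × 0.66382^3 × 0.33618^2 = 10 × 0.29251692 × 0.11301699 = 0.330594 (base)
P(M) = C(5,0) × 0.66382^5 × 0.33618^0 = 1 × 0.12889963 × 1.0000 = 0.128900
Relative intensity = 0.128900 / 0.330594 × 100 = 38.99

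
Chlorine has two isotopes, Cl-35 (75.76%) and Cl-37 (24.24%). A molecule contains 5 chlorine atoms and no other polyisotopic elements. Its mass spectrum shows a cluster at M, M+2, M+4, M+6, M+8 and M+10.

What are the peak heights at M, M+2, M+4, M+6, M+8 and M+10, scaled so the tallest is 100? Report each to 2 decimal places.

62.51 : 100.00 : 63.99 : 20.47 : 3.28 : 0.21

Expanding (0.7576 + 0.2424)^5:
P(M) = 0.7576^5 = 0.249574
P(M+2) = 5 × 0.7576^4 × 0.2424^1 = 0.399266
P(M+4) = 10 × 0.7576^3 × 0.2424^2 = 0.255497
P(M+6) = 10 × 0.7576^2 × 0.2424^3 = 0.081748
P(M+8) = 5 × 0.7576^1 × 0.2424^4 = 0.013078
P(M+10) = 0.2424^5 = 0.000837
The M+2 peak is largest (0.399266); scaling to 100 gives 62.51 : 100.00 : 63.99 : 20.47 : 3.28 : 0.21.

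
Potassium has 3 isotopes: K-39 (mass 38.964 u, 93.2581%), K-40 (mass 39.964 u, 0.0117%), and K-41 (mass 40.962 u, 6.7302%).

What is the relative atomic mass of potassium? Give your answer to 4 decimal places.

Ar = Σ fᵢ·mᵢ = 0.932581 × 38.964 + 0.000117 × 39.964 + 0.067302 × 40.962
= 36.33709 + 0.00468 + 2.75682 = 39.09859 u

39.0986 u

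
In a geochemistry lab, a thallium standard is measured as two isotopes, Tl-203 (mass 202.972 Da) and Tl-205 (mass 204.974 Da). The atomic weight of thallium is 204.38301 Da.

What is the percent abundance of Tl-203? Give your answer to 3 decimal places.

Writing the weighted mean with unknown fraction x of Tl-203:
202.972·x + 204.974·(1 − x) = 204.38301
(202.972 − 204.974)·x = 204.38301 − 204.974
x = -0.59099 / -2.002 = 0.29520 → 29.520% Tl-203, 70.480% Tl-205.

29.520%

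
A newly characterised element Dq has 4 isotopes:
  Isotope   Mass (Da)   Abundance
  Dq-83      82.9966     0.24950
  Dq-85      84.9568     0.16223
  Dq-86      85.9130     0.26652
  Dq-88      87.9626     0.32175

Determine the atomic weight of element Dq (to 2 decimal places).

85.69 Da

Average mass = Σ (abundance × isotope mass) = 0.24950 × 82.9966 + 0.16223 × 84.9568 + 0.26652 × 85.9130 + 0.32175 × 87.9626
= 20.70765 + 13.78254 + 22.89753 + 28.30197 = 85.68969 Da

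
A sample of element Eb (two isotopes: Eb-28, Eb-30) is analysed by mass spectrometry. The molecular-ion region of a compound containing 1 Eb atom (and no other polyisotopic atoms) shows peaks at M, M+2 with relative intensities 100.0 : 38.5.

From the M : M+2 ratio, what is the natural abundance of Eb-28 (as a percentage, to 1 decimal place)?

Write p for the Eb-28 fraction. I(M+2)/I(M) = [C(1,1)·p^0·(1−p)] / p^1 = 1·(1−p)/p = 38.5/100.0 = 0.3850
(1−p)/p = 0.3850/1 = 0.3850  ⇒  p = 1/(1 + 0.3850) = 0.7220
Eb-28: 72.2%, Eb-30: 27.8%.

72.2%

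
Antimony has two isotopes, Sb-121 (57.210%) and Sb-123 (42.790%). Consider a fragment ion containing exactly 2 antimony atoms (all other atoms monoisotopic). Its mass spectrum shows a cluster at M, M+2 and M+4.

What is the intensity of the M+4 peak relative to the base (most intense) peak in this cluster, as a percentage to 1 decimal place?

Term probabilities: M 0.3273, M+2 0.4896, M+4 0.1831. Base peak = M+2.
P(M+2) = C(2,1) × 0.57210^1 × 0.42790^1 = 2 × 0.5721 × 0.4279 = 0.489603 (base)
P(M+4) = C(2,2) × 0.57210^0 × 0.42790^2 = 1 × 1.0000 × 0.18309841 = 0.183098
Relative intensity = 0.183098 / 0.489603 × 100 = 37.4

37.4%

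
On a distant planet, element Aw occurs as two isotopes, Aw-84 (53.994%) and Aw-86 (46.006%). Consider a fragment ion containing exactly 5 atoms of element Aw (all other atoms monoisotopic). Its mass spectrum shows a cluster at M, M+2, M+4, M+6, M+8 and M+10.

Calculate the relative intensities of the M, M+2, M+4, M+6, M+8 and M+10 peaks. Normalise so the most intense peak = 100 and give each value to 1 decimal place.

13.8 : 58.7 : 100.0 : 85.2 : 36.3 : 6.2

Each Aw atom is independently Aw-84 (p = 0.53994) or Aw-86 (q = 0.46006); the cluster is the binomial expansion (p + q)^5.
P(M) = 0.53994^5 = 0.045891
P(M+2) = 5 × 0.53994^4 × 0.46006^1 = 0.195509
P(M+4) = 10 × 0.53994^3 × 0.46006^2 = 0.333170
P(M+6) = 10 × 0.53994^2 × 0.46006^3 = 0.283880
P(M+8) = 5 × 0.53994^1 × 0.46006^4 = 0.120941
P(M+10) = 0.46006^5 = 0.020610
The M+4 peak is largest (0.333170); scaling to 100 gives 13.8 : 58.7 : 100.0 : 85.2 : 36.3 : 6.2.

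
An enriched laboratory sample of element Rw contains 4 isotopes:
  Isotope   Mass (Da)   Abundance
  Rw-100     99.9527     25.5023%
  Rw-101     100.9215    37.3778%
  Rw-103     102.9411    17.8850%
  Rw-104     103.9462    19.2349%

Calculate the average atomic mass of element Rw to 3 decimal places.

101.617 Da

Ar = Σ fᵢ·mᵢ = 0.255023 × 99.9527 + 0.373778 × 100.9215 + 0.178850 × 102.9411 + 0.192349 × 103.9462
= 25.49024 + 37.72224 + 18.41102 + 19.99395 = 101.61745 Da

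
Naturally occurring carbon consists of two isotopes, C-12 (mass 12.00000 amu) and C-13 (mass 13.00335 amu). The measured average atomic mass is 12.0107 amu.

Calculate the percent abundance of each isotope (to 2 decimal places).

Let x be the fractional abundance of C-12; then C-13 has abundance 1 − x.
12.00000·x + 13.00335·(1 − x) = 12.0107
(12.00000 − 13.00335)·x = 12.0107 − 13.00335
x = -0.99265 / -1.00335 = 0.98934 → 98.93% C-12, 1.07% C-13.

C-12: 98.93%, C-13: 1.07%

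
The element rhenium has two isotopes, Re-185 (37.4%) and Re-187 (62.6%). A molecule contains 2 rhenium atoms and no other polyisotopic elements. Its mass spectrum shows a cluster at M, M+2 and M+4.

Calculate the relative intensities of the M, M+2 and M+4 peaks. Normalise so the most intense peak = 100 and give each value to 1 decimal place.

Each Re atom is independently Re-185 (p = 0.374) or Re-187 (q = 0.626); the cluster is the binomial expansion (p + q)^2.
P(M) = 0.374^2 = 0.139876
P(M+2) = 2 × 0.374^1 × 0.626^1 = 0.468248
P(M+4) = 0.626^2 = 0.391876
The M+2 peak is largest (0.468248); scaling to 100 gives 29.9 : 100.0 : 83.7.

29.9 : 100.0 : 83.7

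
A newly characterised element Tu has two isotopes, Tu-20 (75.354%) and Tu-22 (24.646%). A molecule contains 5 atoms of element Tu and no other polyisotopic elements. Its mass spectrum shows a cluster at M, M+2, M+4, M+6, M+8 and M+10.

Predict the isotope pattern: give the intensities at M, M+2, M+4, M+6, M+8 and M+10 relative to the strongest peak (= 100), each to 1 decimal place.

Expanding (0.75354 + 0.24646)^5:
P(M) = 0.75354^5 = 0.242958
P(M+2) = 5 × 0.75354^4 × 0.24646^1 = 0.397321
P(M+4) = 10 × 0.75354^3 × 0.24646^2 = 0.259903
P(M+6) = 10 × 0.75354^2 × 0.24646^3 = 0.085006
P(M+8) = 5 × 0.75354^1 × 0.24646^4 = 0.013902
P(M+10) = 0.24646^5 = 0.000909
The M+2 peak is largest (0.397321); scaling to 100 gives 61.1 : 100.0 : 65.4 : 21.4 : 3.5 : 0.2.

61.1 : 100.0 : 65.4 : 21.4 : 3.5 : 0.2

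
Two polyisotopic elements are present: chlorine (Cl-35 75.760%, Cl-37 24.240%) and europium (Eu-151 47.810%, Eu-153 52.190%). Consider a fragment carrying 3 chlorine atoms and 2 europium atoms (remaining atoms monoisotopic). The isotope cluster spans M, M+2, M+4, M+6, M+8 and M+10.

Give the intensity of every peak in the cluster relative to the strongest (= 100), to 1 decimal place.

27.8 : 87.4 : 100.0 : 51.4 : 12.2 : 1.1

Chlorine pattern (n=3): 0.4348304 : 0.41738208 : 0.13354464 : 0.01424288
Europium pattern (n=2): 0.22857961 : 0.49904078 : 0.27237961
Convolve the two distributions (both contribute in 2-u steps):
  M: 0.4348304×0.22857961 = 0.099393
  M+2: 0.4348304×0.49904078 + 0.41738208×0.22857961 = 0.312403
  M+4: 0.4348304×0.27237961 + 0.41738208×0.49904078 + 0.13354464×0.22857961 = 0.357255
  M+6: 0.41738208×0.27237961 + 0.13354464×0.49904078 + 0.01424288×0.22857961 = 0.183586
  M+8: 0.13354464×0.27237961 + 0.01424288×0.49904078 = 0.043483
  M+10: 0.01424288×0.27237961 = 0.003879
Scale to base peak (0.357255) = 100: 27.8 : 87.4 : 100.0 : 51.4 : 12.2 : 1.1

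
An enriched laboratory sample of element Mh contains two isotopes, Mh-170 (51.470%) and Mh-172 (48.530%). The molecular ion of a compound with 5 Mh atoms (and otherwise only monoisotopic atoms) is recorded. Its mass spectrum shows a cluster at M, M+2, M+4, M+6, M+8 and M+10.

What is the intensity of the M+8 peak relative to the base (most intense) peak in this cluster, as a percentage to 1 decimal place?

Term probabilities: M 0.0361, M+2 0.1703, M+4 0.3211, M+6 0.3028, M+8 0.1427, M+10 0.0269. Base peak = M+4.
P(M+4) = C(5,2) × 0.51470^3 × 0.48530^2 = 10 × 0.13635231 × 0.23551609 = 0.321132 (base)
P(M+8) = C(5,4) × 0.51470^1 × 0.48530^4 = 5 × 0.5147 × 0.05546783 = 0.142746
Relative intensity = 0.142746 / 0.321132 × 100 = 44.5

44.5%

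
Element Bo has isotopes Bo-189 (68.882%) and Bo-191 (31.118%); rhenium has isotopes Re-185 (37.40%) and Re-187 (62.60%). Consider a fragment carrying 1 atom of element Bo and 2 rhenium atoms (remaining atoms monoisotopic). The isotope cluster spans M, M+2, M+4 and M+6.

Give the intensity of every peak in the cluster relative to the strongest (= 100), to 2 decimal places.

Element Bo pattern (n=1): 0.68882 : 0.31118
Rhenium pattern (n=2): 0.139876 : 0.468248 : 0.391876
Convolve the two distributions (both contribute in 2-u steps):
  M: 0.68882×0.139876 = 0.096349
  M+2: 0.68882×0.468248 + 0.31118×0.139876 = 0.366065
  M+4: 0.68882×0.391876 + 0.31118×0.468248 = 0.415641
  M+6: 0.31118×0.391876 = 0.121944
Scale to base peak (0.415641) = 100: 23.18 : 88.07 : 100.00 : 29.34

23.18 : 88.07 : 100.00 : 29.34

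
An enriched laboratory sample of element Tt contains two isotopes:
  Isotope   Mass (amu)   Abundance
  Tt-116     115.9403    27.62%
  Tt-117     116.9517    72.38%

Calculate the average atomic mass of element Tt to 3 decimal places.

Average mass = Σ (abundance × isotope mass) = 0.2762 × 115.9403 + 0.7238 × 116.9517
= 32.02271 + 84.64964 = 116.67235 amu

116.672 amu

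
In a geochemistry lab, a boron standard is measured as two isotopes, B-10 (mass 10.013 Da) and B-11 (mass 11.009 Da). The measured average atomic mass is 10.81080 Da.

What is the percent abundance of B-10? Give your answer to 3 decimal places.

19.900%

With x = fraction of B-10 (so B-11 is 1 − x):
10.013·x + 11.009·(1 − x) = 10.81080
(10.013 − 11.009)·x = 10.81080 − 11.009
x = -0.19820 / -0.996 = 0.19900 → 19.900% B-10, 80.100% B-11.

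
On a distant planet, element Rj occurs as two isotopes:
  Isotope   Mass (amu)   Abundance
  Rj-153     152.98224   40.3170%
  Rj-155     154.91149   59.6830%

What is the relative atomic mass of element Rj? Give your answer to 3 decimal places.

Average mass = Σ (abundance × isotope mass) = 0.403170 × 152.98224 + 0.596830 × 154.91149
= 61.677850 + 92.455825 = 154.133675 amu

154.134 amu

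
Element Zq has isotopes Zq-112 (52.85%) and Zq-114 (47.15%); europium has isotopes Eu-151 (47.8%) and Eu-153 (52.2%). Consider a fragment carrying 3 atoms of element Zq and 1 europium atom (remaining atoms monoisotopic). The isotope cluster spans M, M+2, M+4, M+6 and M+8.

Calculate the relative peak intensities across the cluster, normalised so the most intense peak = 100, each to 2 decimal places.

18.83 : 70.96 : 100.00 : 62.47 : 14.60

Element Zq pattern (n=3): 0.14761652 : 0.39508718 : 0.35247607 : 0.10482023
Europium pattern (n=1): 0.4780 : 0.5220
Convolve the two distributions (both contribute in 2-u steps):
  M: 0.14761652×0.4780 = 0.070561
  M+2: 0.14761652×0.5220 + 0.39508718×0.4780 = 0.265907
  M+4: 0.39508718×0.5220 + 0.35247607×0.4780 = 0.374719
  M+6: 0.35247607×0.5220 + 0.10482023×0.4780 = 0.234097
  M+8: 0.10482023×0.5220 = 0.054716
Scale to base peak (0.374719) = 100: 18.83 : 70.96 : 100.00 : 62.47 : 14.60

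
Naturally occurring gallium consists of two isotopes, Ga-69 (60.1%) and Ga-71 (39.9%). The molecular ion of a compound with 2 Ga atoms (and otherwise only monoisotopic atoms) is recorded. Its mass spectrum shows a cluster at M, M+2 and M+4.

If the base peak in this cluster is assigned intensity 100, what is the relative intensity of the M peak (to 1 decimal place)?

(0.601 + 0.399)^2 gives M 0.3612, M+2 0.4796, M+4 0.1592; the largest is M+2.
P(M+2) = C(2,1) × 0.601^1 × 0.399^1 = 2 × 0.6010 × 0.3990 = 0.479598 (base)
P(M) = C(2,0) × 0.601^2 × 0.399^0 = 1 × 0.361201 × 1.0000 = 0.361201
Relative intensity = 0.361201 / 0.479598 × 100 = 75.3

75.3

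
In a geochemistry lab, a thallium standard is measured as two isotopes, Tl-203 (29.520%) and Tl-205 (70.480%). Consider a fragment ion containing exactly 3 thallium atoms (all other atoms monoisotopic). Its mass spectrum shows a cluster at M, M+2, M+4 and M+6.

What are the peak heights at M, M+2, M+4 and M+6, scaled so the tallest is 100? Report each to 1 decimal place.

5.8 : 41.9 : 100.0 : 79.6

Expanding (0.29520 + 0.70480)^3:
P(M) = 0.29520^3 = 0.025725
P(M+2) = 3 × 0.29520^2 × 0.70480^1 = 0.184255
P(M+4) = 3 × 0.29520^1 × 0.70480^2 = 0.439916
P(M+6) = 0.70480^3 = 0.350104
The M+4 peak is largest (0.439916); scaling to 100 gives 5.8 : 41.9 : 100.0 : 79.6.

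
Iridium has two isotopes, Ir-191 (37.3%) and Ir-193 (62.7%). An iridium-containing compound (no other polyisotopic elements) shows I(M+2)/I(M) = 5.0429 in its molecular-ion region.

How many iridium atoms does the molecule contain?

3

For n independent Ir atoms, I(M+2)/I(M) = n · (abundance Ir-193) / (abundance Ir-191) = n · 0.627/0.373.
n = 5.0429 × 0.373/0.627 = 3.00 ≈ 3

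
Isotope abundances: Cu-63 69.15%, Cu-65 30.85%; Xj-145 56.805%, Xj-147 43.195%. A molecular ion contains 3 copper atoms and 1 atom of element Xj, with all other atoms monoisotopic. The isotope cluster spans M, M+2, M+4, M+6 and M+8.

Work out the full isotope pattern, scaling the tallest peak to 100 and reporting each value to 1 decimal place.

Copper pattern (n=3): 0.33065611 : 0.44254842 : 0.19743483 : 0.02936064
Element Xj pattern (n=1): 0.56805 : 0.43195
Convolve the two distributions (both contribute in 2-u steps):
  M: 0.33065611×0.56805 = 0.187829
  M+2: 0.33065611×0.43195 + 0.44254842×0.56805 = 0.394217
  M+4: 0.44254842×0.43195 + 0.19743483×0.56805 = 0.303312
  M+6: 0.19743483×0.43195 + 0.02936064×0.56805 = 0.101960
  M+8: 0.02936064×0.43195 = 0.012682
Scale to base peak (0.394217) = 100: 47.6 : 100.0 : 76.9 : 25.9 : 3.2

47.6 : 100.0 : 76.9 : 25.9 : 3.2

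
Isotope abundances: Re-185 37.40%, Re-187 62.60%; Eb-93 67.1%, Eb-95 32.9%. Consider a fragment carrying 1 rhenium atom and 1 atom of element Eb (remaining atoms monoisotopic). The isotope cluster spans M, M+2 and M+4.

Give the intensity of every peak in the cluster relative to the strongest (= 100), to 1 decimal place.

46.2 : 100.0 : 37.9

Rhenium pattern (n=1): 0.3740 : 0.6260
Element Eb pattern (n=1): 0.6710 : 0.3290
Convolve the two distributions (both contribute in 2-u steps):
  M: 0.3740×0.6710 = 0.250954
  M+2: 0.3740×0.3290 + 0.6260×0.6710 = 0.543092
  M+4: 0.6260×0.3290 = 0.205954
Scale to base peak (0.543092) = 100: 46.2 : 100.0 : 37.9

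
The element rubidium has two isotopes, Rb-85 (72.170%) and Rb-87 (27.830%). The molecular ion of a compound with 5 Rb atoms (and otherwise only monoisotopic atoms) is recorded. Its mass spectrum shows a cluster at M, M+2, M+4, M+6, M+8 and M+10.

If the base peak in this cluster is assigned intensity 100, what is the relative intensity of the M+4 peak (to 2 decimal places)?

77.12

(0.72170 + 0.27830)^5 gives M 0.1958, M+2 0.3775, M+4 0.2911, M+6 0.1123, M+8 0.0216, M+10 0.0017; the largest is M+2.
P(M+2) = C(5,1) × 0.72170^4 × 0.27830^1 = 5 × 0.27128565 × 0.2783 = 0.377494 (base)
P(M+4) = C(5,2) × 0.72170^3 × 0.27830^2 = 10 × 0.37589809 × 0.07745089 = 0.291136
Relative intensity = 0.291136 / 0.377494 × 100 = 77.12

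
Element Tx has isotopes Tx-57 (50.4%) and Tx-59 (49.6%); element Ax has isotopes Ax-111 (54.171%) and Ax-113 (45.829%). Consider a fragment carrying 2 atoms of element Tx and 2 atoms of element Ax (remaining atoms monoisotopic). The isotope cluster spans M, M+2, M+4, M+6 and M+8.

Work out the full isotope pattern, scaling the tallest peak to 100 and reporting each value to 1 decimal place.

Element Tx pattern (n=2): 0.254016 : 0.499968 : 0.246016
Element Ax pattern (n=2): 0.29344972 : 0.49652055 : 0.21002972
Convolve the two distributions (both contribute in 2-u steps):
  M: 0.254016×0.29344972 = 0.074541
  M+2: 0.254016×0.49652055 + 0.499968×0.29344972 = 0.272840
  M+4: 0.254016×0.21002972 + 0.499968×0.49652055 + 0.246016×0.29344972 = 0.373789
  M+6: 0.499968×0.21002972 + 0.246016×0.49652055 = 0.227160
  M+8: 0.246016×0.21002972 = 0.051671
Scale to base peak (0.373789) = 100: 19.9 : 73.0 : 100.0 : 60.8 : 13.8

19.9 : 73.0 : 100.0 : 60.8 : 13.8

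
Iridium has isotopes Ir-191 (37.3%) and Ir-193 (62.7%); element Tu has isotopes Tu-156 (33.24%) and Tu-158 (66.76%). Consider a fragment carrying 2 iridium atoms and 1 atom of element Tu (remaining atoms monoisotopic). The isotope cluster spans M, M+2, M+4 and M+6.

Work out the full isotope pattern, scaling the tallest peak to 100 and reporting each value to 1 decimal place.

10.4 : 56.1 : 100.0 : 59.3

Iridium pattern (n=2): 0.139129 : 0.467742 : 0.393129
Element Tu pattern (n=1): 0.3324 : 0.6676
Convolve the two distributions (both contribute in 2-u steps):
  M: 0.139129×0.3324 = 0.046246
  M+2: 0.139129×0.6676 + 0.467742×0.3324 = 0.248360
  M+4: 0.467742×0.6676 + 0.393129×0.3324 = 0.442941
  M+6: 0.393129×0.6676 = 0.262453
Scale to base peak (0.442941) = 100: 10.4 : 56.1 : 100.0 : 59.3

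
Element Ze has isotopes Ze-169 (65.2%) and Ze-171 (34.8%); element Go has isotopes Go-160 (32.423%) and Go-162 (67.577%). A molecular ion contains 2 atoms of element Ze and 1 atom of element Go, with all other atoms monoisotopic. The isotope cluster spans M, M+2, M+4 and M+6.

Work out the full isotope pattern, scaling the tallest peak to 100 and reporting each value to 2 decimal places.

31.73 : 100.00 : 79.63 : 18.84

Element Ze pattern (n=2): 0.425104 : 0.453792 : 0.121104
Element Go pattern (n=1): 0.32423 : 0.67577
Convolve the two distributions (both contribute in 2-u steps):
  M: 0.425104×0.32423 = 0.137831
  M+2: 0.425104×0.67577 + 0.453792×0.32423 = 0.434406
  M+4: 0.453792×0.67577 + 0.121104×0.32423 = 0.345925
  M+6: 0.121104×0.67577 = 0.081838
Scale to base peak (0.434406) = 100: 31.73 : 100.00 : 79.63 : 18.84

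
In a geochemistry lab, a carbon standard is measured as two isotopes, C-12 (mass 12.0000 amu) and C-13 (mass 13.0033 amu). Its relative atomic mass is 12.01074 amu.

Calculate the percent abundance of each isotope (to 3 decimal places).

With x = fraction of C-12 (so C-13 is 1 − x):
12.0000·x + 13.0033·(1 − x) = 12.01074
(12.0000 − 13.0033)·x = 12.01074 − 13.0033
x = -0.99256 / -1.0033 = 0.98930 → 98.930% C-12, 1.070% C-13.

C-12: 98.930%, C-13: 1.070%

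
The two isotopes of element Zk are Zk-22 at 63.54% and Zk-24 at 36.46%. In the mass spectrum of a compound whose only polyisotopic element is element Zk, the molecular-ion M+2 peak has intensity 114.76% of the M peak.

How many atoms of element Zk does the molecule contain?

2

For n independent Zk atoms, I(M+2)/I(M) = n · (abundance Zk-24) / (abundance Zk-22) = n · 0.3646/0.6354.
n = 1.1476 × 0.6354/0.3646 = 2.00 ≈ 2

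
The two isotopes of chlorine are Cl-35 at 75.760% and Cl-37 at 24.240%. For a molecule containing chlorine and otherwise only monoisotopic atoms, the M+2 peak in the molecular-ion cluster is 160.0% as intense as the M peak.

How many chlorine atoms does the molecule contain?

The M+2/M ratio from n Cl atoms is n · q/p = n · 0.24240/0.75760.
n = 1.600 × 0.75760/0.24240 = 5.00 ≈ 5

5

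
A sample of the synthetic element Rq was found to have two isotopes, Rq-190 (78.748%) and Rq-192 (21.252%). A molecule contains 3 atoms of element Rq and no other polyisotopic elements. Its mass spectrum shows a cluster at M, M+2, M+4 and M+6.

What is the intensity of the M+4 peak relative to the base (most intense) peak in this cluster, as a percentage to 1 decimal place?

21.8%

Binomial terms of (0.78748 + 0.21252)^3: M 0.4883, M+2 0.3954, M+4 0.1067, M+6 0.0096 → M is the base peak.
P(M) = C(3,0) × 0.78748^3 × 0.21252^0 = 1 × 0.48833584 × 1.0000 = 0.488336 (base)
P(M+4) = C(3,2) × 0.78748^1 × 0.21252^2 = 3 × 0.78748 × 0.04516475 = 0.106699
Relative intensity = 0.106699 / 0.488336 × 100 = 21.8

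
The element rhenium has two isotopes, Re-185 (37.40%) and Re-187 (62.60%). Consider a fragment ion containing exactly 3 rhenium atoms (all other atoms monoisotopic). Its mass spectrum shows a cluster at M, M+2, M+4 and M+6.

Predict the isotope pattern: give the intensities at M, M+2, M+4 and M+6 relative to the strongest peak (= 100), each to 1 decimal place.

11.9 : 59.7 : 100.0 : 55.8

The 3 Re atoms are independent, so intensities follow the terms of (0.3740 + 0.6260)^3.
P(M) = 0.3740^3 = 0.052314
P(M+2) = 3 × 0.3740^2 × 0.6260^1 = 0.262687
P(M+4) = 3 × 0.3740^1 × 0.6260^2 = 0.439685
P(M+6) = 0.6260^3 = 0.245314
The M+4 peak is largest (0.439685); scaling to 100 gives 11.9 : 59.7 : 100.0 : 55.8.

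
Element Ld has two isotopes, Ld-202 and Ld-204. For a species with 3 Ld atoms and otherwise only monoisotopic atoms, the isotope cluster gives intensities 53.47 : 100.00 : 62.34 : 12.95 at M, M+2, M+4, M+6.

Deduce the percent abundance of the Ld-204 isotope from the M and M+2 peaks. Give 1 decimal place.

38.4%

If p is the fraction of Ld that is Ld-202, then I(M+2)/I(M) = [C(3,1)·p^2·(1−p)] / p^3 = 3·(1−p)/p = 100.00/53.47 = 1.8702
(1−p)/p = 1.8702/3 = 0.6234  ⇒  p = 1/(1 + 0.6234) = 0.6160
Ld-202: 61.6%, Ld-204: 38.4%.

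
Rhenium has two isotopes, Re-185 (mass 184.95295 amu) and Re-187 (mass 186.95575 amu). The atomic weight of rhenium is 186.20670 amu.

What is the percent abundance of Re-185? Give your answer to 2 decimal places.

Let x be the fractional abundance of Re-185; then Re-187 has abundance 1 − x.
184.95295·x + 186.95575·(1 − x) = 186.20670
(184.95295 − 186.95575)·x = 186.20670 − 186.95575
x = -0.74905 / -2.00280 = 0.37400 → 37.40% Re-185, 62.60% Re-187.

37.40%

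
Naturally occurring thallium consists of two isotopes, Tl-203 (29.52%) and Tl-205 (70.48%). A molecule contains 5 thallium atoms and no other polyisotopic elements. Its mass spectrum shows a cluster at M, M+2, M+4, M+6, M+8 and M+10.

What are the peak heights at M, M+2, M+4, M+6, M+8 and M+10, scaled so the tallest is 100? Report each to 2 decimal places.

The 5 Tl atoms are independent, so intensities follow the terms of (0.2952 + 0.7048)^5.
P(M) = 0.2952^5 = 0.002242
P(M+2) = 5 × 0.2952^4 × 0.7048^1 = 0.026761
P(M+4) = 10 × 0.2952^3 × 0.7048^2 = 0.127785
P(M+6) = 10 × 0.2952^2 × 0.7048^3 = 0.305092
P(M+8) = 5 × 0.2952^1 × 0.7048^4 = 0.364208
P(M+10) = 0.7048^5 = 0.173912
The M+8 peak is largest (0.364208); scaling to 100 gives 0.62 : 7.35 : 35.09 : 83.77 : 100.00 : 47.75.

0.62 : 7.35 : 35.09 : 83.77 : 100.00 : 47.75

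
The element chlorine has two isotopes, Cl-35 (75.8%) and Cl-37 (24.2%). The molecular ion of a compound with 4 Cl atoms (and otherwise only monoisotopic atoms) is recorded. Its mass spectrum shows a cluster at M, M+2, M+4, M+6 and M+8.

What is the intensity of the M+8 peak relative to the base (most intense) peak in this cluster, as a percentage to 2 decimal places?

Term probabilities: M 0.3301, M+2 0.4216, M+4 0.2019, M+6 0.0430, M+8 0.0034. Base peak = M+2.
P(M+2) = C(4,1) × 0.758^3 × 0.242^1 = 4 × 0.43551951 × 0.2420 = 0.421583 (base)
P(M+8) = C(4,4) × 0.758^0 × 0.242^4 = 1 × 1.0000 × 0.00342974 = 0.003430
Relative intensity = 0.003430 / 0.421583 × 100 = 0.81

0.81%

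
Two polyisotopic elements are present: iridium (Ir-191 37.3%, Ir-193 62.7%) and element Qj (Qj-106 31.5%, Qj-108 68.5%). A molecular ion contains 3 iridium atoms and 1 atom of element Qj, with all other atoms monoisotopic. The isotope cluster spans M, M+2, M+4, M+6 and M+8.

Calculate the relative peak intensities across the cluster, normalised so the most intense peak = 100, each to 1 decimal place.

Iridium pattern (n=3): 0.05189512 : 0.26170165 : 0.43991135 : 0.24649188
Element Qj pattern (n=1): 0.3150 : 0.6850
Convolve the two distributions (both contribute in 2-u steps):
  M: 0.05189512×0.3150 = 0.016347
  M+2: 0.05189512×0.6850 + 0.26170165×0.3150 = 0.117984
  M+4: 0.26170165×0.6850 + 0.43991135×0.3150 = 0.317838
  M+6: 0.43991135×0.6850 + 0.24649188×0.3150 = 0.378984
  M+8: 0.24649188×0.6850 = 0.168847
Scale to base peak (0.378984) = 100: 4.3 : 31.1 : 83.9 : 100.0 : 44.6

4.3 : 31.1 : 83.9 : 100.0 : 44.6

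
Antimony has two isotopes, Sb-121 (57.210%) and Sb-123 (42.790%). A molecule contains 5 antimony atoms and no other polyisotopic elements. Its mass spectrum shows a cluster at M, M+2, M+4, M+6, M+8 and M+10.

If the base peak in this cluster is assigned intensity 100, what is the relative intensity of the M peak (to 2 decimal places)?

Term probabilities: M 0.0613, M+2 0.2292, M+4 0.3428, M+6 0.2564, M+8 0.0959, M+10 0.0143. Base peak = M+4.
P(M+4) = C(5,2) × 0.57210^3 × 0.42790^2 = 10 × 0.18724742 × 0.18309841 = 0.342847 (base)
P(M) = C(5,0) × 0.57210^5 × 0.42790^0 = 1 × 0.06128578 × 1.0000 = 0.061286
Relative intensity = 0.061286 / 0.342847 × 100 = 17.88

17.88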